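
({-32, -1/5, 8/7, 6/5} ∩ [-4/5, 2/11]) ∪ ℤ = ℤ ∪ {-1/5}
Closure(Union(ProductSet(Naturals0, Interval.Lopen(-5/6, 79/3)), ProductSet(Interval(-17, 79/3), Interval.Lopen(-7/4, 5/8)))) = Union(ProductSet(Complement(Naturals0, Interval.open(-17, 79/3)), Interval(-5/6, 79/3)), ProductSet(Interval(-17, 79/3), Interval(-7/4, 5/8)), ProductSet(Naturals0, Interval.Lopen(-5/6, 79/3)))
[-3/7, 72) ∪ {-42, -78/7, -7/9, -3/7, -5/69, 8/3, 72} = {-42, -78/7, -7/9} ∪ [-3/7, 72]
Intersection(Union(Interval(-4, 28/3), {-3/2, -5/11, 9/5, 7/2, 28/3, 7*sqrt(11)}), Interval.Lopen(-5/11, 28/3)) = Interval.Lopen(-5/11, 28/3)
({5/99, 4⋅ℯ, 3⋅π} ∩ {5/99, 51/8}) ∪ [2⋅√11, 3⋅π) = {5/99} ∪ [2⋅√11, 3⋅π)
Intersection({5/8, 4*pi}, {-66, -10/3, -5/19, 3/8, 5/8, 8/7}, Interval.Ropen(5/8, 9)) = {5/8}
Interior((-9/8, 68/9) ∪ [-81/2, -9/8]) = (-81/2, 68/9)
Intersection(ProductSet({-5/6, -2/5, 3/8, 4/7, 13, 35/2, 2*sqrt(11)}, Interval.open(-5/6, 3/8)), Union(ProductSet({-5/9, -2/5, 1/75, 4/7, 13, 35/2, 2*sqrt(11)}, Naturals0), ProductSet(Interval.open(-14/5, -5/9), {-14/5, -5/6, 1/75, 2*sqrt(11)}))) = Union(ProductSet({-5/6}, {1/75}), ProductSet({-2/5, 4/7, 13, 35/2, 2*sqrt(11)}, Range(0, 1, 1)))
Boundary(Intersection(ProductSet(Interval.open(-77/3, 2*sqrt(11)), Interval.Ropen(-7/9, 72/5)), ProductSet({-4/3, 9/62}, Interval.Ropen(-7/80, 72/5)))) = ProductSet({-4/3, 9/62}, Interval(-7/80, 72/5))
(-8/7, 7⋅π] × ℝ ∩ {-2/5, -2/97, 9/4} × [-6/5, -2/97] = {-2/5, -2/97, 9/4} × [-6/5, -2/97]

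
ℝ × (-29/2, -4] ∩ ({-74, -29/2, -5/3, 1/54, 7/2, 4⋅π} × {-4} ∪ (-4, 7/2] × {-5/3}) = {-74, -29/2, -5/3, 1/54, 7/2, 4⋅π} × {-4}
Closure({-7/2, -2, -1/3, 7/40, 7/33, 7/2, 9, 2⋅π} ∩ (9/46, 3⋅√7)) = {7/33, 7/2, 2⋅π}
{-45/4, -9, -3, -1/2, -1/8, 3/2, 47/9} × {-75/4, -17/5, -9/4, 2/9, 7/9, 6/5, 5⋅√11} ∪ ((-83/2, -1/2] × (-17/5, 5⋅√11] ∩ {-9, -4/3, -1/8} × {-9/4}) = ({-9, -4/3} × {-9/4}) ∪ ({-45/4, -9, -3, -1/2, -1/8, 3/2, 47/9} × {-75/4, -17/5, -9/4, 2/9, 7/9, 6/5, 5⋅√11})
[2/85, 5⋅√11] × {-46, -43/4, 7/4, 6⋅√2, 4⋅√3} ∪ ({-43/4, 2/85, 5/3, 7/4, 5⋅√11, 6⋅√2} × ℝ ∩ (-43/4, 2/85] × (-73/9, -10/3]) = ({2/85} × (-73/9, -10/3]) ∪ ([2/85, 5⋅√11] × {-46, -43/4, 7/4, 6⋅√2, 4⋅√3})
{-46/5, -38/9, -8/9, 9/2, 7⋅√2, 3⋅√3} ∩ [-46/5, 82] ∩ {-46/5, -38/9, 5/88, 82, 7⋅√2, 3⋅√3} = {-46/5, -38/9, 7⋅√2, 3⋅√3}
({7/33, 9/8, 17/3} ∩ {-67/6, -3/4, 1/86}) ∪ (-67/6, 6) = (-67/6, 6)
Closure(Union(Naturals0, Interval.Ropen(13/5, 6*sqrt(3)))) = Union(Complement(Naturals0, Interval.open(13/5, 6*sqrt(3))), Interval(13/5, 6*sqrt(3)), Naturals0)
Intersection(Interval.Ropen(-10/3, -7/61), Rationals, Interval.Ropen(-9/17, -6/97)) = Intersection(Interval.Ropen(-9/17, -7/61), Rationals)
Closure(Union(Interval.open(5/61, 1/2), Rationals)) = Union(Interval(-oo, oo), Rationals)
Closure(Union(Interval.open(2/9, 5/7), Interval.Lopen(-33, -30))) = Union(Interval(-33, -30), Interval(2/9, 5/7))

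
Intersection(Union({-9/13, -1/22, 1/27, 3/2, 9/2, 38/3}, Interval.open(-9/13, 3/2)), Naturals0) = Range(0, 2, 1)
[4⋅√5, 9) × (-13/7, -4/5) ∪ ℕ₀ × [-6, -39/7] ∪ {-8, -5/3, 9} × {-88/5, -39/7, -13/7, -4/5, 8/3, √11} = (ℕ₀ × [-6, -39/7]) ∪ ({-8, -5/3, 9} × {-88/5, -39/7, -13/7, -4/5, 8/3, √11}) ∪ ([4⋅√5, 9) × (-13/7, -4/5))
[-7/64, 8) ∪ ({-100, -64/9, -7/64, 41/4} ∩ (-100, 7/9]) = {-64/9} ∪ [-7/64, 8)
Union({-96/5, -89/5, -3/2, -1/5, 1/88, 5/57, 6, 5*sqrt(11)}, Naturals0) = Union({-96/5, -89/5, -3/2, -1/5, 1/88, 5/57, 5*sqrt(11)}, Naturals0)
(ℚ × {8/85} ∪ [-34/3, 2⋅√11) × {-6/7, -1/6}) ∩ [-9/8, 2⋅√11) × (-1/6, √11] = (ℚ ∩ [-9/8, 2⋅√11)) × {8/85}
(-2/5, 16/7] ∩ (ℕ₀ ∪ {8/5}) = {0, 1, 2} ∪ {8/5}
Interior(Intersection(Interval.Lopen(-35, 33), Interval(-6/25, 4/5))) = Interval.open(-6/25, 4/5)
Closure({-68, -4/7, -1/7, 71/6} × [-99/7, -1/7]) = {-68, -4/7, -1/7, 71/6} × [-99/7, -1/7]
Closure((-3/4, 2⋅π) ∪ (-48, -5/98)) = [-48, 2⋅π]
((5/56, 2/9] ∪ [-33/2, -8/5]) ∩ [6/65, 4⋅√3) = [6/65, 2/9]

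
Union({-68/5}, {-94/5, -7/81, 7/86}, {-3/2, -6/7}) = {-94/5, -68/5, -3/2, -6/7, -7/81, 7/86}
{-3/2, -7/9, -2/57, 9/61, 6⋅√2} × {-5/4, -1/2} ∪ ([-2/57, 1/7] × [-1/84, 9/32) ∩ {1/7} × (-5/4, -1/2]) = {-3/2, -7/9, -2/57, 9/61, 6⋅√2} × {-5/4, -1/2}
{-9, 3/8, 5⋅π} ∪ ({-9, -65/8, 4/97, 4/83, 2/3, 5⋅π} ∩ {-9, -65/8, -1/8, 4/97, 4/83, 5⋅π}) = {-9, -65/8, 4/97, 4/83, 3/8, 5⋅π}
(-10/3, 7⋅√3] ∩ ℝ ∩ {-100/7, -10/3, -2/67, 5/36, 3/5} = {-2/67, 5/36, 3/5}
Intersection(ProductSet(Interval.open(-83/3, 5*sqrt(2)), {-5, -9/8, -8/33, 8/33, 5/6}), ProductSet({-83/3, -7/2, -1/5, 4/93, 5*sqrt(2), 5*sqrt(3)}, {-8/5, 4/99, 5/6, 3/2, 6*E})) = ProductSet({-7/2, -1/5, 4/93}, {5/6})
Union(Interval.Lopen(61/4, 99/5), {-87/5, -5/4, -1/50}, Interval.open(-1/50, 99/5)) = Union({-87/5, -5/4}, Interval(-1/50, 99/5))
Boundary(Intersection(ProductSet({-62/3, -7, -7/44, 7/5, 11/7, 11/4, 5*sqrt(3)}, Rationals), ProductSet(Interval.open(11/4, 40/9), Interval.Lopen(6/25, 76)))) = EmptySet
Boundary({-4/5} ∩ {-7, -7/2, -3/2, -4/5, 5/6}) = {-4/5}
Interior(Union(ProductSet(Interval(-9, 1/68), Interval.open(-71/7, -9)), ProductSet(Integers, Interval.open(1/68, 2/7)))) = ProductSet(Interval.open(-9, 1/68), Interval.open(-71/7, -9))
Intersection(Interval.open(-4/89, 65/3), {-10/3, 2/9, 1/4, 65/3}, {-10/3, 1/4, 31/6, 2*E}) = {1/4}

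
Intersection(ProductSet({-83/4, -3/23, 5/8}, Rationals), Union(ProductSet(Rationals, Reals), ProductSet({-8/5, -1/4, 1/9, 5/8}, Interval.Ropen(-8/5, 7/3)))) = ProductSet({-83/4, -3/23, 5/8}, Rationals)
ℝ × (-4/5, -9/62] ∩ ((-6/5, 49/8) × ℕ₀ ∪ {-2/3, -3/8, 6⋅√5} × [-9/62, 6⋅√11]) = {-2/3, -3/8, 6⋅√5} × {-9/62}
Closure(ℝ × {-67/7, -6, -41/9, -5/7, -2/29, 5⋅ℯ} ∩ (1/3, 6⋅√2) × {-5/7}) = [1/3, 6⋅√2] × {-5/7}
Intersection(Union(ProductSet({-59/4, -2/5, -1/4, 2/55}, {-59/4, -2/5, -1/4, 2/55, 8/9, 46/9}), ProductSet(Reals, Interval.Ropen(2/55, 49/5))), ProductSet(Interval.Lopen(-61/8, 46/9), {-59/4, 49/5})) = ProductSet({-2/5, -1/4, 2/55}, {-59/4})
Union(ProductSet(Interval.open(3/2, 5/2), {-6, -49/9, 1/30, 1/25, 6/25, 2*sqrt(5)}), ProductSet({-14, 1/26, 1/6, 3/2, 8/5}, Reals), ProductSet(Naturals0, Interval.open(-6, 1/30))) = Union(ProductSet({-14, 1/26, 1/6, 3/2, 8/5}, Reals), ProductSet(Interval.open(3/2, 5/2), {-6, -49/9, 1/30, 1/25, 6/25, 2*sqrt(5)}), ProductSet(Naturals0, Interval.open(-6, 1/30)))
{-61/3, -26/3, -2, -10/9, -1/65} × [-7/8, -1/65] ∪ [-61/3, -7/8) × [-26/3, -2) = ([-61/3, -7/8) × [-26/3, -2)) ∪ ({-61/3, -26/3, -2, -10/9, -1/65} × [-7/8, -1/65])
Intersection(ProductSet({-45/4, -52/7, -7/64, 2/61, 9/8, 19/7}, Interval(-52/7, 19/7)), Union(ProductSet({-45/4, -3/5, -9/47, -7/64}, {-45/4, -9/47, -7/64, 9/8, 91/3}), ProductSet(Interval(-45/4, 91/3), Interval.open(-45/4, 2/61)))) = Union(ProductSet({-45/4, -7/64}, {-9/47, -7/64, 9/8}), ProductSet({-45/4, -52/7, -7/64, 2/61, 9/8, 19/7}, Interval.Ropen(-52/7, 2/61)))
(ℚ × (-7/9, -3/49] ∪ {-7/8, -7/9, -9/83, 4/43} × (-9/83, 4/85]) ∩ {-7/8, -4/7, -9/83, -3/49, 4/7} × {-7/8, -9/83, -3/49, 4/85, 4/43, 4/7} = ({-7/8, -9/83} × {-3/49, 4/85}) ∪ ({-7/8, -4/7, -9/83, -3/49, 4/7} × {-9/83, -3/49})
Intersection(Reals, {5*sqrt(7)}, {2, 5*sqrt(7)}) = {5*sqrt(7)}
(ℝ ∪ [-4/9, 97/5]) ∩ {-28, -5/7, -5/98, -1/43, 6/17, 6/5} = {-28, -5/7, -5/98, -1/43, 6/17, 6/5}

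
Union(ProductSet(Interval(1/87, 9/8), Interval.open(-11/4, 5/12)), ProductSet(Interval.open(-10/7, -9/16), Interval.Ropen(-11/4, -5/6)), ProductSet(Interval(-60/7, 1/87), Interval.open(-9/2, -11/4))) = Union(ProductSet(Interval(-60/7, 1/87), Interval.open(-9/2, -11/4)), ProductSet(Interval.open(-10/7, -9/16), Interval.Ropen(-11/4, -5/6)), ProductSet(Interval(1/87, 9/8), Interval.open(-11/4, 5/12)))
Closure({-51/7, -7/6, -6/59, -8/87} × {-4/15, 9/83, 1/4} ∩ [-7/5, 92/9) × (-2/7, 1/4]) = {-7/6, -6/59, -8/87} × {-4/15, 9/83, 1/4}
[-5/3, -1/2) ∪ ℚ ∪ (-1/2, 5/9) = ℚ ∪ [-5/3, 5/9]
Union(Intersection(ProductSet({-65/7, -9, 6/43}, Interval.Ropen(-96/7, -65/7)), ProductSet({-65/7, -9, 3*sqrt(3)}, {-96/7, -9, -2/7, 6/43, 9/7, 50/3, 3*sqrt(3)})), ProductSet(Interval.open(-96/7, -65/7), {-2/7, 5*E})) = Union(ProductSet({-65/7, -9}, {-96/7}), ProductSet(Interval.open(-96/7, -65/7), {-2/7, 5*E}))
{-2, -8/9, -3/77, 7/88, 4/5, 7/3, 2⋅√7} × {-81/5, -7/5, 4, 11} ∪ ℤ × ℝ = (ℤ × ℝ) ∪ ({-2, -8/9, -3/77, 7/88, 4/5, 7/3, 2⋅√7} × {-81/5, -7/5, 4, 11})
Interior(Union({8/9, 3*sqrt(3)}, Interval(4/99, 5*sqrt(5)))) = Interval.open(4/99, 5*sqrt(5))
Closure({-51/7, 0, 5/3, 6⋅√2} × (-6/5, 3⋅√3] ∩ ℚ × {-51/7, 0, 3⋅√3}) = {-51/7, 0, 5/3} × {0, 3⋅√3}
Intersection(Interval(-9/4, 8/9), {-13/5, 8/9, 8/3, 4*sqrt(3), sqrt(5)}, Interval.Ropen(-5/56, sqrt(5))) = {8/9}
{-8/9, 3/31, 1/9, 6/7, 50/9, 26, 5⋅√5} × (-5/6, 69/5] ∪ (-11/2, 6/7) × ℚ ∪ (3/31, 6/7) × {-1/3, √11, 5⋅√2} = ((-11/2, 6/7) × ℚ) ∪ ((3/31, 6/7) × {-1/3, √11, 5⋅√2}) ∪ ({-8/9, 3/31, 1/9, 6/7, 50/9, 26, 5⋅√5} × (-5/6, 69/5])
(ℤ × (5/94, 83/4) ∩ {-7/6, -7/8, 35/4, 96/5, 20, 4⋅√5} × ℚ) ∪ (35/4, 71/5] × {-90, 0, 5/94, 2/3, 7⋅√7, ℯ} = ({20} × (ℚ ∩ (5/94, 83/4))) ∪ ((35/4, 71/5] × {-90, 0, 5/94, 2/3, 7⋅√7, ℯ})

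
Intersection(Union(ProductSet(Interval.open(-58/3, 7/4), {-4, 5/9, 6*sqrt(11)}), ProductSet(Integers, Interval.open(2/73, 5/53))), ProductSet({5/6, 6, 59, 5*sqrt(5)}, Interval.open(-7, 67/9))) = Union(ProductSet({5/6}, {-4, 5/9}), ProductSet({6, 59}, Interval.open(2/73, 5/53)))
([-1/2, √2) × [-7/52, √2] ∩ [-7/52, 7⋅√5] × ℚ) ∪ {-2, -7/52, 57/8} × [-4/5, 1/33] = ({-2, -7/52, 57/8} × [-4/5, 1/33]) ∪ ([-7/52, √2) × (ℚ ∩ [-7/52, √2]))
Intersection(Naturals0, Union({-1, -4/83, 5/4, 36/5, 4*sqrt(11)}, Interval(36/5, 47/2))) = Range(8, 24, 1)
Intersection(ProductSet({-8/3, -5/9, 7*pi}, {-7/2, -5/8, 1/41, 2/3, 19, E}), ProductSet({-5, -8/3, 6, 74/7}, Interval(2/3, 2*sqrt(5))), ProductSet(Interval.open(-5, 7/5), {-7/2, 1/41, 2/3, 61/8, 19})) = ProductSet({-8/3}, {2/3})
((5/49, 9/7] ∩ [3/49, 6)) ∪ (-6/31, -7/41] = (-6/31, -7/41] ∪ (5/49, 9/7]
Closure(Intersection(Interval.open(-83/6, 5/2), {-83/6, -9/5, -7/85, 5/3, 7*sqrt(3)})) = {-9/5, -7/85, 5/3}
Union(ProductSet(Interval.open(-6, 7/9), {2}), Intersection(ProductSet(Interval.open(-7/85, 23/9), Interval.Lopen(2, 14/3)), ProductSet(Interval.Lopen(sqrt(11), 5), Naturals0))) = ProductSet(Interval.open(-6, 7/9), {2})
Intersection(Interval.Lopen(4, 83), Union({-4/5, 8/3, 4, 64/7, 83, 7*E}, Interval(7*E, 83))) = Union({64/7}, Interval(7*E, 83))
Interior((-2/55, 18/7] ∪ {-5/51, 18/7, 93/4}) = (-2/55, 18/7)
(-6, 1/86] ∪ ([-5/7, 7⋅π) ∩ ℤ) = (-6, 1/86] ∪ {0, 1, …, 21}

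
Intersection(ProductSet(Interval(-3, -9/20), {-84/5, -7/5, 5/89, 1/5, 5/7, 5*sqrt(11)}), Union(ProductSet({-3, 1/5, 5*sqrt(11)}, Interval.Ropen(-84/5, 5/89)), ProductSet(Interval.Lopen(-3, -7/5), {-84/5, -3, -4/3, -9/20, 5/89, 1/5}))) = Union(ProductSet({-3}, {-84/5, -7/5}), ProductSet(Interval.Lopen(-3, -7/5), {-84/5, 5/89, 1/5}))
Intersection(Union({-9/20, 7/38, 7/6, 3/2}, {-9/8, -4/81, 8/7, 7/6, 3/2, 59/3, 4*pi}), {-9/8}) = {-9/8}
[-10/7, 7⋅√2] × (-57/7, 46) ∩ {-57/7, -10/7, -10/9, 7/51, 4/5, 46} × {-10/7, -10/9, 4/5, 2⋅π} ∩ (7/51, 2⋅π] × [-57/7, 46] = {4/5} × {-10/7, -10/9, 4/5, 2⋅π}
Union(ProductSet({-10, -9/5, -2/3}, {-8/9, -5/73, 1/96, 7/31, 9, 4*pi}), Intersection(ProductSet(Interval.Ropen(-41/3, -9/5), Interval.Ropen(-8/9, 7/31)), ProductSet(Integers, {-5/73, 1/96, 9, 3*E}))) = Union(ProductSet({-10, -9/5, -2/3}, {-8/9, -5/73, 1/96, 7/31, 9, 4*pi}), ProductSet(Range(-13, -1, 1), {-5/73, 1/96}))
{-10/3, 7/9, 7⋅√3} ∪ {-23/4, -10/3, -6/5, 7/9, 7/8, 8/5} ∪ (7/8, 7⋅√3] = {-23/4, -10/3, -6/5, 7/9} ∪ [7/8, 7⋅√3]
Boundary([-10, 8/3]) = {-10, 8/3}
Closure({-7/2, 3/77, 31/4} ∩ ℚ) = {-7/2, 3/77, 31/4}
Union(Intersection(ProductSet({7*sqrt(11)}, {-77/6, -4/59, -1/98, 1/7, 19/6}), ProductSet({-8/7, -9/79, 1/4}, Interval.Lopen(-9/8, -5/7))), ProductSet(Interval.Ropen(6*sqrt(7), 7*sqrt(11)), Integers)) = ProductSet(Interval.Ropen(6*sqrt(7), 7*sqrt(11)), Integers)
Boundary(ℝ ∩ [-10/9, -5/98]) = {-10/9, -5/98}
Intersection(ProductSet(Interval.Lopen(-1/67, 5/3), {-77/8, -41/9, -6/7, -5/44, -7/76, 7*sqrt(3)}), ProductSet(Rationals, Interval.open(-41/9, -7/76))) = ProductSet(Intersection(Interval.Lopen(-1/67, 5/3), Rationals), {-6/7, -5/44})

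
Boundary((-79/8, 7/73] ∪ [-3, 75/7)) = {-79/8, 75/7}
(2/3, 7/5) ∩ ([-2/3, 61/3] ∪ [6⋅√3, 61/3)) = (2/3, 7/5)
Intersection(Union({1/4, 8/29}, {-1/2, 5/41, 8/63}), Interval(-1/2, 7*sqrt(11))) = {-1/2, 5/41, 8/63, 1/4, 8/29}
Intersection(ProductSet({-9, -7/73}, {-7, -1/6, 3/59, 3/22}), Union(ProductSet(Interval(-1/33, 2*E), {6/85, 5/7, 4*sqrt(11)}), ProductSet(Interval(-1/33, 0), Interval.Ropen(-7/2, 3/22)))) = EmptySet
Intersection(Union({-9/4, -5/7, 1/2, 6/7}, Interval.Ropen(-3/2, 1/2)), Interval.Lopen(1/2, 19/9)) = {6/7}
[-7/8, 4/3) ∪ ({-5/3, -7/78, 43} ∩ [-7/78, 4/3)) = [-7/8, 4/3)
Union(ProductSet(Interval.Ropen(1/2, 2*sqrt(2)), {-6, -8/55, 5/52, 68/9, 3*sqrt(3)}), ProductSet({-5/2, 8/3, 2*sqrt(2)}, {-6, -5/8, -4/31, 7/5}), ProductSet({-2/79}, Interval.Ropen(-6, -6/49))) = Union(ProductSet({-2/79}, Interval.Ropen(-6, -6/49)), ProductSet({-5/2, 8/3, 2*sqrt(2)}, {-6, -5/8, -4/31, 7/5}), ProductSet(Interval.Ropen(1/2, 2*sqrt(2)), {-6, -8/55, 5/52, 68/9, 3*sqrt(3)}))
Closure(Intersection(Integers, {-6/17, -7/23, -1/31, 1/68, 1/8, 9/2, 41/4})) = EmptySet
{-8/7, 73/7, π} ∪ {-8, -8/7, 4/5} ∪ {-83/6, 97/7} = {-83/6, -8, -8/7, 4/5, 73/7, 97/7, π}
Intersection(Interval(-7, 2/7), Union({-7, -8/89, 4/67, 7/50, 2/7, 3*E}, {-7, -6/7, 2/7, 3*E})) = {-7, -6/7, -8/89, 4/67, 7/50, 2/7}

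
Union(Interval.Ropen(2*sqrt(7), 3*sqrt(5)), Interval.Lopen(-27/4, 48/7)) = Interval.Lopen(-27/4, 48/7)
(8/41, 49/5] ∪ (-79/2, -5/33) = (-79/2, -5/33) ∪ (8/41, 49/5]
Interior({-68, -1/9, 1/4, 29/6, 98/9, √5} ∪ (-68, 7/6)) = (-68, 7/6)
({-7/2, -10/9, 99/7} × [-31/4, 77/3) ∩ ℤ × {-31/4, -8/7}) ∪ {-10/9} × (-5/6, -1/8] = {-10/9} × (-5/6, -1/8]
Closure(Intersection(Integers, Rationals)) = Integers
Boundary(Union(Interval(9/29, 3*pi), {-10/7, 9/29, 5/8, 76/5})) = {-10/7, 9/29, 76/5, 3*pi}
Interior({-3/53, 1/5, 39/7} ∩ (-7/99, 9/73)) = ∅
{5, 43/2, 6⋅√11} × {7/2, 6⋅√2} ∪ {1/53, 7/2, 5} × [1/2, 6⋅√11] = ({1/53, 7/2, 5} × [1/2, 6⋅√11]) ∪ ({5, 43/2, 6⋅√11} × {7/2, 6⋅√2})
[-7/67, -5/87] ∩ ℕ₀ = ∅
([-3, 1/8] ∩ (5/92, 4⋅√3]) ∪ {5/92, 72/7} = [5/92, 1/8] ∪ {72/7}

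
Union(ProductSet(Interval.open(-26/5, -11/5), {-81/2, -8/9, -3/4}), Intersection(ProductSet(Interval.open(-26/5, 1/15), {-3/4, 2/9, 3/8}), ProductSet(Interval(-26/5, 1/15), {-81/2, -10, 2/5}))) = ProductSet(Interval.open(-26/5, -11/5), {-81/2, -8/9, -3/4})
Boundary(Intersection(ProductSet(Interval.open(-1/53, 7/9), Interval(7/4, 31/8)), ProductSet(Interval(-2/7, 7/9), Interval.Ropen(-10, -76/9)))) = EmptySet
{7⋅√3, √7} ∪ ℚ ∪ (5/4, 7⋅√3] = ℚ ∪ [5/4, 7⋅√3]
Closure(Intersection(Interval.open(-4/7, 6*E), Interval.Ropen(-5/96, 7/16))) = Interval(-5/96, 7/16)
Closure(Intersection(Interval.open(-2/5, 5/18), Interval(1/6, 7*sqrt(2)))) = Interval(1/6, 5/18)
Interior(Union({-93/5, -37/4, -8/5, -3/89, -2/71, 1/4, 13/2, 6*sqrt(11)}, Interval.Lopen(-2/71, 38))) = Interval.open(-2/71, 38)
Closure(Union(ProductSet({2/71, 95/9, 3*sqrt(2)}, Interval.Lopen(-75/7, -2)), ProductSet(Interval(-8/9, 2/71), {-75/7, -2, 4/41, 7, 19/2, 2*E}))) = Union(ProductSet({2/71, 95/9, 3*sqrt(2)}, Interval(-75/7, -2)), ProductSet(Interval(-8/9, 2/71), {-75/7, -2, 4/41, 7, 19/2, 2*E}))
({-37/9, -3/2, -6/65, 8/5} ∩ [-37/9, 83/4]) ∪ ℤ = ℤ ∪ {-37/9, -3/2, -6/65, 8/5}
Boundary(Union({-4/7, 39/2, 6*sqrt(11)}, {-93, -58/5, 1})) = {-93, -58/5, -4/7, 1, 39/2, 6*sqrt(11)}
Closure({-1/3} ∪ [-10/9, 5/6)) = [-10/9, 5/6]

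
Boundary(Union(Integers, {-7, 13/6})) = Union({13/6}, Integers)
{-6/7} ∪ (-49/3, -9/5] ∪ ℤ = ℤ ∪ (-49/3, -9/5] ∪ {-6/7}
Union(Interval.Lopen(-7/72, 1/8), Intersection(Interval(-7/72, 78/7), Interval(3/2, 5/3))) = Union(Interval.Lopen(-7/72, 1/8), Interval(3/2, 5/3))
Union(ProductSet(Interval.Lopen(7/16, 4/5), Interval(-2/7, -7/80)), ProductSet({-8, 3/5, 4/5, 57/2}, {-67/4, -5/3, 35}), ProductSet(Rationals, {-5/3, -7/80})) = Union(ProductSet({-8, 3/5, 4/5, 57/2}, {-67/4, -5/3, 35}), ProductSet(Interval.Lopen(7/16, 4/5), Interval(-2/7, -7/80)), ProductSet(Rationals, {-5/3, -7/80}))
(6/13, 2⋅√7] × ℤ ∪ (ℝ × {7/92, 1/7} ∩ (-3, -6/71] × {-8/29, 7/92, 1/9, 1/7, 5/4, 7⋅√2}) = ((-3, -6/71] × {7/92, 1/7}) ∪ ((6/13, 2⋅√7] × ℤ)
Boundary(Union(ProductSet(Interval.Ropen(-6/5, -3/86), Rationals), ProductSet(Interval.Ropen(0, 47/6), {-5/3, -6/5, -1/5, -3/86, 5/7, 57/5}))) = Union(ProductSet(Interval(-6/5, -3/86), Reals), ProductSet(Interval(0, 47/6), {-5/3, -6/5, -1/5, -3/86, 5/7, 57/5}))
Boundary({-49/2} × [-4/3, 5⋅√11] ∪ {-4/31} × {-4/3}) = ({-4/31} × {-4/3}) ∪ ({-49/2} × [-4/3, 5⋅√11])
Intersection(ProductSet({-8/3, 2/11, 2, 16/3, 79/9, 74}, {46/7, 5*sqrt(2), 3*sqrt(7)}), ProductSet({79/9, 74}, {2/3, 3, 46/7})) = ProductSet({79/9, 74}, {46/7})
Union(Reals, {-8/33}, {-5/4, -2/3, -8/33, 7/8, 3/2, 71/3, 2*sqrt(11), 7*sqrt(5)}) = Reals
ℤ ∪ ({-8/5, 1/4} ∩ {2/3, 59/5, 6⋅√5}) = ℤ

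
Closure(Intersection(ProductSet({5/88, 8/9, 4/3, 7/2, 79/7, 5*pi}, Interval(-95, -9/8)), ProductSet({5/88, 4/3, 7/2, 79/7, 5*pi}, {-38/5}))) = ProductSet({5/88, 4/3, 7/2, 79/7, 5*pi}, {-38/5})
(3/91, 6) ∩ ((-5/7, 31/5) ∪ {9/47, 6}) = (3/91, 6)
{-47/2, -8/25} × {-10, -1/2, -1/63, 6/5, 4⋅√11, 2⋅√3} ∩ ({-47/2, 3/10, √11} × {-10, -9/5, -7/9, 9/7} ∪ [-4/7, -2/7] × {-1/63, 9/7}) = ({-47/2} × {-10}) ∪ ({-8/25} × {-1/63})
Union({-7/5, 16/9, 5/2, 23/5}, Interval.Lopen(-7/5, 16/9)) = Union({5/2, 23/5}, Interval(-7/5, 16/9))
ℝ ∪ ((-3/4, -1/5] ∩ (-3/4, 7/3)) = (-∞, ∞)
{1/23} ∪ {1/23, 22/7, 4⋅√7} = {1/23, 22/7, 4⋅√7}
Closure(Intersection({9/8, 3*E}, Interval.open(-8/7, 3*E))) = {9/8}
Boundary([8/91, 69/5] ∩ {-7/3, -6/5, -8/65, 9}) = {9}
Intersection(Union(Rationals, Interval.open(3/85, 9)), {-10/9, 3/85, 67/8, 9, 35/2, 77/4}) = {-10/9, 3/85, 67/8, 9, 35/2, 77/4}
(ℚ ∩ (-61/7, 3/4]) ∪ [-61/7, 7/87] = [-61/7, 7/87] ∪ (ℚ ∩ (-61/7, 3/4])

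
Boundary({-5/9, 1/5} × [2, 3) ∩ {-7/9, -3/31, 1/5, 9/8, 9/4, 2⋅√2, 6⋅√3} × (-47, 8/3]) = {1/5} × [2, 8/3]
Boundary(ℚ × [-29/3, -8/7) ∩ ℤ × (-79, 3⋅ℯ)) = ℤ × [-29/3, -8/7]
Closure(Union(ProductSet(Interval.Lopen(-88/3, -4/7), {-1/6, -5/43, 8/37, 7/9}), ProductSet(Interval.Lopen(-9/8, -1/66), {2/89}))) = Union(ProductSet(Interval(-88/3, -4/7), {-1/6, -5/43, 8/37, 7/9}), ProductSet(Interval(-9/8, -1/66), {2/89}))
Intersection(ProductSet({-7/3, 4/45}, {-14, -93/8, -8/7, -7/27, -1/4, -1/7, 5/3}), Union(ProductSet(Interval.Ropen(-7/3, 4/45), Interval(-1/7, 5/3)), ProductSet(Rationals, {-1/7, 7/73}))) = Union(ProductSet({-7/3}, {-1/7, 5/3}), ProductSet({-7/3, 4/45}, {-1/7}))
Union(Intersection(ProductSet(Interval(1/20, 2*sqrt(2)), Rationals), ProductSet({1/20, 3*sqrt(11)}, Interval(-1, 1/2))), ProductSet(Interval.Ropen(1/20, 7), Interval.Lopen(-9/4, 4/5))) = ProductSet(Interval.Ropen(1/20, 7), Interval.Lopen(-9/4, 4/5))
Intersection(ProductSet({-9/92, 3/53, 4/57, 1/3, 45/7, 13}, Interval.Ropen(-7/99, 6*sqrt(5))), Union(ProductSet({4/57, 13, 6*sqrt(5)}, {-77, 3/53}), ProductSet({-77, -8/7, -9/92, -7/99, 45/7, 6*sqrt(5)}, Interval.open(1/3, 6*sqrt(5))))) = Union(ProductSet({-9/92, 45/7}, Interval.open(1/3, 6*sqrt(5))), ProductSet({4/57, 13}, {3/53}))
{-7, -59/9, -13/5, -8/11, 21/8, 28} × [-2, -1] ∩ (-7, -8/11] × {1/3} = ∅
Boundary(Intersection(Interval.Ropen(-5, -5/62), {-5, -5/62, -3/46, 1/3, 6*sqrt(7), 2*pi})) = {-5}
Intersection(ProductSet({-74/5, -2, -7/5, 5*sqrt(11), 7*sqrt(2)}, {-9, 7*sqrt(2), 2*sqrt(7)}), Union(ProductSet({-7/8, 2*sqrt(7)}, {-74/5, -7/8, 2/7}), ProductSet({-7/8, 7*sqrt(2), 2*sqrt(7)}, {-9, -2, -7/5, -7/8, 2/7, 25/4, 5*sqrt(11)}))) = ProductSet({7*sqrt(2)}, {-9})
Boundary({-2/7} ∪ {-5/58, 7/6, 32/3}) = {-2/7, -5/58, 7/6, 32/3}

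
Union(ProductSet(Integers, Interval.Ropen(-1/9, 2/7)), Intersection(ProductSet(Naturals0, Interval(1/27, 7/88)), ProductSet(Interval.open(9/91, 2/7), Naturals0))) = ProductSet(Integers, Interval.Ropen(-1/9, 2/7))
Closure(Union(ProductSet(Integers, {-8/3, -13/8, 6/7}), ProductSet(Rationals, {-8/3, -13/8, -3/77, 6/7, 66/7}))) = ProductSet(Reals, {-8/3, -13/8, -3/77, 6/7, 66/7})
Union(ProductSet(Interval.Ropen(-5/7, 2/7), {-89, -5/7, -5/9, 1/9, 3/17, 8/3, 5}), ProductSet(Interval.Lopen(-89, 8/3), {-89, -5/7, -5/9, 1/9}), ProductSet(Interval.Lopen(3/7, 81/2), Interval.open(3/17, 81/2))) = Union(ProductSet(Interval.Lopen(-89, 8/3), {-89, -5/7, -5/9, 1/9}), ProductSet(Interval.Ropen(-5/7, 2/7), {-89, -5/7, -5/9, 1/9, 3/17, 8/3, 5}), ProductSet(Interval.Lopen(3/7, 81/2), Interval.open(3/17, 81/2)))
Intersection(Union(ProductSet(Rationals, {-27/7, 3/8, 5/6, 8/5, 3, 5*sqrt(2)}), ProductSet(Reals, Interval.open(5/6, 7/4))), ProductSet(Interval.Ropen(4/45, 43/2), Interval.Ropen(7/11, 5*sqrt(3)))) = Union(ProductSet(Intersection(Interval.Ropen(4/45, 43/2), Rationals), {5/6, 8/5, 3, 5*sqrt(2)}), ProductSet(Interval.Ropen(4/45, 43/2), Interval.open(5/6, 7/4)))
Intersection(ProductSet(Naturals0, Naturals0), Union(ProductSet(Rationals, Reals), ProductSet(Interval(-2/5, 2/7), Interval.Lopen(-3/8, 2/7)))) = ProductSet(Naturals0, Naturals0)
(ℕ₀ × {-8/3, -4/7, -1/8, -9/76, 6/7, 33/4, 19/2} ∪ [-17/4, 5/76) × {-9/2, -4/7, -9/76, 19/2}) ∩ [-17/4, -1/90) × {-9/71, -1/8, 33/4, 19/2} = [-17/4, -1/90) × {19/2}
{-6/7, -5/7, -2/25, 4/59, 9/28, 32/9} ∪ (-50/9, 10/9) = (-50/9, 10/9) ∪ {32/9}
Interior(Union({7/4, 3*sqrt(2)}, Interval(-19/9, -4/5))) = Interval.open(-19/9, -4/5)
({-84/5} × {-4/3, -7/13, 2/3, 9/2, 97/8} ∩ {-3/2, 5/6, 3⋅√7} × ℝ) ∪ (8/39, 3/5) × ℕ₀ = (8/39, 3/5) × ℕ₀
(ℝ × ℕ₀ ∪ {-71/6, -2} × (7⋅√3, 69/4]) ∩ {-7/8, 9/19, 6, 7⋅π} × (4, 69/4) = {-7/8, 9/19, 6, 7⋅π} × {5, 6, …, 17}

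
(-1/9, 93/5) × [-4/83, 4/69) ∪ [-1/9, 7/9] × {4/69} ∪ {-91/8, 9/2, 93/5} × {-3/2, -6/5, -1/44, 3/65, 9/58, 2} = ([-1/9, 7/9] × {4/69}) ∪ ((-1/9, 93/5) × [-4/83, 4/69)) ∪ ({-91/8, 9/2, 93/5} × {-3/2, -6/5, -1/44, 3/65, 9/58, 2})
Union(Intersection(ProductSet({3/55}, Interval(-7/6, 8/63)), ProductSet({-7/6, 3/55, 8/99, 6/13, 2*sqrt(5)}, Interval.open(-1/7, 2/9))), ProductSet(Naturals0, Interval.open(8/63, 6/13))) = Union(ProductSet({3/55}, Interval.Lopen(-1/7, 8/63)), ProductSet(Naturals0, Interval.open(8/63, 6/13)))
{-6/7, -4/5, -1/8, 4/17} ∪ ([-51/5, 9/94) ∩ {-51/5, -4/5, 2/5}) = {-51/5, -6/7, -4/5, -1/8, 4/17}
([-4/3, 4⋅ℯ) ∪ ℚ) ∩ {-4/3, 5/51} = {-4/3, 5/51}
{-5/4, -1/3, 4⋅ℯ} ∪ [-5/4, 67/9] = [-5/4, 67/9] ∪ {4⋅ℯ}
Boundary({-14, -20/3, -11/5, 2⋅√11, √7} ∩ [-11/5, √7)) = {-11/5}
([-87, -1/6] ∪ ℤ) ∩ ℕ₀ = ℕ₀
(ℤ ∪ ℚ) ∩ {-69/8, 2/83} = {-69/8, 2/83}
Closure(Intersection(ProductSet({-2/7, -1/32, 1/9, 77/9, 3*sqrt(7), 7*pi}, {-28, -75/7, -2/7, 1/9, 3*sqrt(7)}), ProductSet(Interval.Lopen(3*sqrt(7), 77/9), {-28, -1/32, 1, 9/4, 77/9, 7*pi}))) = ProductSet({77/9}, {-28})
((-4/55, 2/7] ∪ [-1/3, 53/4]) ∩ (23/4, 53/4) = (23/4, 53/4)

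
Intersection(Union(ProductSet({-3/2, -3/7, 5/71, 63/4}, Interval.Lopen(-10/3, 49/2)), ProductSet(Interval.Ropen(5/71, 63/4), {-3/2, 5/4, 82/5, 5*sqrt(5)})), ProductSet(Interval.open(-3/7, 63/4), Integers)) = ProductSet({5/71}, Range(-3, 25, 1))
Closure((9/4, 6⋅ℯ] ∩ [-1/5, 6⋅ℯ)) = [9/4, 6⋅ℯ]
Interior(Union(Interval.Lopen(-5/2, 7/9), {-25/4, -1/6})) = Interval.open(-5/2, 7/9)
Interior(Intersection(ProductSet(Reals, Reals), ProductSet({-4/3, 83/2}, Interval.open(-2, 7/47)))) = EmptySet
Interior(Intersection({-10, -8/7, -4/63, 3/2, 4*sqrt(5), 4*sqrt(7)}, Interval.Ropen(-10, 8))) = EmptySet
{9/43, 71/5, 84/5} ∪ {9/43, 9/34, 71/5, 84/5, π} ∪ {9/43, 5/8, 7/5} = {9/43, 9/34, 5/8, 7/5, 71/5, 84/5, π}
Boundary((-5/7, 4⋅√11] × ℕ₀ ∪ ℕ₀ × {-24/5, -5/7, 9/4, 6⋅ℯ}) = (ℕ₀ × {-24/5, -5/7, 9/4, 6⋅ℯ}) ∪ ([-5/7, 4⋅√11] × ℕ₀)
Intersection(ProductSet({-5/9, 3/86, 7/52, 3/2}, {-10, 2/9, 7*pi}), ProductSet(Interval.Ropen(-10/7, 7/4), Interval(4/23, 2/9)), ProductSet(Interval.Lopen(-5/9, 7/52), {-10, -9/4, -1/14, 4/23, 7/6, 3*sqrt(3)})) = EmptySet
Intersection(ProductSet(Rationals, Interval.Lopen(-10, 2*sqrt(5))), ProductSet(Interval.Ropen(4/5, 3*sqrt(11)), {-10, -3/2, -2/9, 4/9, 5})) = ProductSet(Intersection(Interval.Ropen(4/5, 3*sqrt(11)), Rationals), {-3/2, -2/9, 4/9})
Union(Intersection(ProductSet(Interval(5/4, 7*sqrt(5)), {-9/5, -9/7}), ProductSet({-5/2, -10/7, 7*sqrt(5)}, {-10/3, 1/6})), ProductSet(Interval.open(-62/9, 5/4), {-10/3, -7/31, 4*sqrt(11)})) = ProductSet(Interval.open(-62/9, 5/4), {-10/3, -7/31, 4*sqrt(11)})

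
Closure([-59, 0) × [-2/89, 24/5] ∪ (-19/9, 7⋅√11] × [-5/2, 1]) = ([-59, 0] × {24/5}) ∪ ({-59, 0} × [1, 24/5]) ∪ ([-59, 0) × [-2/89, 24/5]) ∪ ([-19/9, 7⋅√11] × {-5/2}) ∪ ({-19/9, 7⋅√11} × [-5/2, -2/89]) ∪ ((-19/9, 7⋅√11] × [-5/2, 1])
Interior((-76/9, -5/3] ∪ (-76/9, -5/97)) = (-76/9, -5/97)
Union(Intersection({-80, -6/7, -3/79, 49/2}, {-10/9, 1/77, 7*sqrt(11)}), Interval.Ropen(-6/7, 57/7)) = Interval.Ropen(-6/7, 57/7)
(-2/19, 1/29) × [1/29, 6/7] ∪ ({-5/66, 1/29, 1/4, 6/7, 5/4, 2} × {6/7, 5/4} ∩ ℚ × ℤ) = (-2/19, 1/29) × [1/29, 6/7]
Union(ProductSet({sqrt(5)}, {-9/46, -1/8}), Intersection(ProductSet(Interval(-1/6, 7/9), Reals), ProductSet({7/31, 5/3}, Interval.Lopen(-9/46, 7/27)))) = Union(ProductSet({7/31}, Interval.Lopen(-9/46, 7/27)), ProductSet({sqrt(5)}, {-9/46, -1/8}))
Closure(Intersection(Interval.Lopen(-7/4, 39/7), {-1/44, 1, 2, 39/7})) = {-1/44, 1, 2, 39/7}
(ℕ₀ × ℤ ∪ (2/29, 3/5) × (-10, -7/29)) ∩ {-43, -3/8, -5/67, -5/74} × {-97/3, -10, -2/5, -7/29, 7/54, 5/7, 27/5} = ∅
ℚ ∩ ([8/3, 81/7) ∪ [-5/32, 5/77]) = (ℚ ∩ [-5/32, 5/77]) ∪ (ℚ ∩ [8/3, 81/7))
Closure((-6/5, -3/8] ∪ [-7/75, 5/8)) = [-6/5, -3/8] ∪ [-7/75, 5/8]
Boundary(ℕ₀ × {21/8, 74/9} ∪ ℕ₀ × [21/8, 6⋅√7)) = ℕ₀ × [21/8, 6⋅√7]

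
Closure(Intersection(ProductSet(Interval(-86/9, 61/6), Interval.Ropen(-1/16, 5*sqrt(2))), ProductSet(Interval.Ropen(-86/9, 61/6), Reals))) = Union(ProductSet({-86/9, 61/6}, Interval(-1/16, 5*sqrt(2))), ProductSet(Interval(-86/9, 61/6), {-1/16, 5*sqrt(2)}), ProductSet(Interval.Ropen(-86/9, 61/6), Interval.Ropen(-1/16, 5*sqrt(2))))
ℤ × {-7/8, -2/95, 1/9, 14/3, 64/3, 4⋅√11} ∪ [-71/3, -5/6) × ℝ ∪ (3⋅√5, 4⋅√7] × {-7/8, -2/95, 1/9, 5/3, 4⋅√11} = ([-71/3, -5/6) × ℝ) ∪ (ℤ × {-7/8, -2/95, 1/9, 14/3, 64/3, 4⋅√11}) ∪ ((3⋅√5, 4⋅√7] × {-7/8, -2/95, 1/9, 5/3, 4⋅√11})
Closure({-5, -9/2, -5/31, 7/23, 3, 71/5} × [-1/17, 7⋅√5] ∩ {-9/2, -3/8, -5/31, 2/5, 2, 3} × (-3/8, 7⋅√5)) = {-9/2, -5/31, 3} × [-1/17, 7⋅√5]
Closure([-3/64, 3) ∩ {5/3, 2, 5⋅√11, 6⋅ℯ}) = {5/3, 2}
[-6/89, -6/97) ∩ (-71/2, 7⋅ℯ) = [-6/89, -6/97)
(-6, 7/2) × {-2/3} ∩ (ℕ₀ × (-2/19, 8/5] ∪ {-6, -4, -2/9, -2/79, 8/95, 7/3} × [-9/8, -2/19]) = {-4, -2/9, -2/79, 8/95, 7/3} × {-2/3}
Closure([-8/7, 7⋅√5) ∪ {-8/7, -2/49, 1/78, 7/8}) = [-8/7, 7⋅√5]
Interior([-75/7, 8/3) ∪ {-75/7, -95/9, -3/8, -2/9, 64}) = (-75/7, 8/3)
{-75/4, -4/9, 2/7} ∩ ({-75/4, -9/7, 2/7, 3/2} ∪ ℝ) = {-75/4, -4/9, 2/7}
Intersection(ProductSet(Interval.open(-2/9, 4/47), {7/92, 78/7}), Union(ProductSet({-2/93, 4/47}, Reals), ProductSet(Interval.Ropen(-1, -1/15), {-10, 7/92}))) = Union(ProductSet({-2/93}, {7/92, 78/7}), ProductSet(Interval.open(-2/9, -1/15), {7/92}))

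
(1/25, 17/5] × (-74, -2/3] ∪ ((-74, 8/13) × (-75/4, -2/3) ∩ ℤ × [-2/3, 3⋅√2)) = (1/25, 17/5] × (-74, -2/3]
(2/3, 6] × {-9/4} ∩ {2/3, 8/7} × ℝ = {8/7} × {-9/4}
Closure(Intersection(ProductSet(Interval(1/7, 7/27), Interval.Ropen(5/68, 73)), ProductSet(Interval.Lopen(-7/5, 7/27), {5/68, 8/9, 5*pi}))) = ProductSet(Interval(1/7, 7/27), {5/68, 8/9, 5*pi})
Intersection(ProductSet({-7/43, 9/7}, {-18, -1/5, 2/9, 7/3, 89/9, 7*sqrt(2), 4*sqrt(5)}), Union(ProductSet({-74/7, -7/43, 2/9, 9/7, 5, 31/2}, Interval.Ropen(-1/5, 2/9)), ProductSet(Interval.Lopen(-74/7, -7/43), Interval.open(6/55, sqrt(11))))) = Union(ProductSet({-7/43}, {2/9, 7/3}), ProductSet({-7/43, 9/7}, {-1/5}))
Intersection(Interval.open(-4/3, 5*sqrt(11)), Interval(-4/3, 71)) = Interval.open(-4/3, 5*sqrt(11))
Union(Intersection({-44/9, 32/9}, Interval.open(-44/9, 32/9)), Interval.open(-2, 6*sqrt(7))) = Interval.open(-2, 6*sqrt(7))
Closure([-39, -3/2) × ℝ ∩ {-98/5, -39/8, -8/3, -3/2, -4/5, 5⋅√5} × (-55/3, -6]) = {-98/5, -39/8, -8/3} × [-55/3, -6]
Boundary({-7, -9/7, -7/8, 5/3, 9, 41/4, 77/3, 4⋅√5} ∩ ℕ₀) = {9}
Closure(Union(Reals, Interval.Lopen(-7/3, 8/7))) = Interval(-oo, oo)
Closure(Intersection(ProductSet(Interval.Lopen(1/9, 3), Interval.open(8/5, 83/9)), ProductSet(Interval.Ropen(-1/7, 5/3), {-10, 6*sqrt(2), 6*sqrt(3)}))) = ProductSet(Interval(1/9, 5/3), {6*sqrt(2)})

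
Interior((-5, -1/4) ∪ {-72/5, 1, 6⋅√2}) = (-5, -1/4)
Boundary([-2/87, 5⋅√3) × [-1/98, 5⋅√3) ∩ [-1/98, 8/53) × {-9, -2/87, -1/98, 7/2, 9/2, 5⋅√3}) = [-1/98, 8/53] × {-1/98, 7/2, 9/2}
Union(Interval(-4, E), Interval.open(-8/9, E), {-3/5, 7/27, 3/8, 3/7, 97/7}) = Union({97/7}, Interval(-4, E))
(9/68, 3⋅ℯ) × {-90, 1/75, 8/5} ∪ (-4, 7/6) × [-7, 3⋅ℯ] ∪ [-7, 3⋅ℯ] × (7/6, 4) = ((9/68, 3⋅ℯ) × {-90, 1/75, 8/5}) ∪ ([-7, 3⋅ℯ] × (7/6, 4)) ∪ ((-4, 7/6) × [-7, 3⋅ℯ])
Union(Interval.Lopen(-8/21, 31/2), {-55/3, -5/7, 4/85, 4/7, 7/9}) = Union({-55/3, -5/7}, Interval.Lopen(-8/21, 31/2))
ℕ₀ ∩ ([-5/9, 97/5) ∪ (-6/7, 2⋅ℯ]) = {0, 1, …, 19}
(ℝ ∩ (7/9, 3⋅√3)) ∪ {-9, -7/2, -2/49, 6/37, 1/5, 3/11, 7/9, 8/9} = {-9, -7/2, -2/49, 6/37, 1/5, 3/11} ∪ [7/9, 3⋅√3)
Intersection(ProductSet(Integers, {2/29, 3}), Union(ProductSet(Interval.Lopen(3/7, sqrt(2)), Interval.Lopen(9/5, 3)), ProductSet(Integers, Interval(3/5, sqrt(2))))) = ProductSet(Range(1, 2, 1), {3})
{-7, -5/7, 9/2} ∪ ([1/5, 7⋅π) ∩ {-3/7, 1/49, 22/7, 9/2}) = {-7, -5/7, 22/7, 9/2}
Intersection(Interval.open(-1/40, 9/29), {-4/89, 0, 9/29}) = {0}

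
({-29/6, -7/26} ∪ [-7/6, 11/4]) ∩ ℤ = {-1, 0, 1, 2}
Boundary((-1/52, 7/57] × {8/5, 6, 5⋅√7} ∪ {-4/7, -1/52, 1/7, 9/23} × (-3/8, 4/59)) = ({-4/7, -1/52, 1/7, 9/23} × [-3/8, 4/59]) ∪ ([-1/52, 7/57] × {8/5, 6, 5⋅√7})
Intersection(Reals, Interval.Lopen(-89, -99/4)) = Interval.Lopen(-89, -99/4)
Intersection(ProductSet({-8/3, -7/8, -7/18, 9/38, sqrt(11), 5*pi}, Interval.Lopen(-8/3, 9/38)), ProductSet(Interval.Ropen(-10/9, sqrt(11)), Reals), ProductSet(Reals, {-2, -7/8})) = ProductSet({-7/8, -7/18, 9/38}, {-2, -7/8})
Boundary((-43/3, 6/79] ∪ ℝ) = ∅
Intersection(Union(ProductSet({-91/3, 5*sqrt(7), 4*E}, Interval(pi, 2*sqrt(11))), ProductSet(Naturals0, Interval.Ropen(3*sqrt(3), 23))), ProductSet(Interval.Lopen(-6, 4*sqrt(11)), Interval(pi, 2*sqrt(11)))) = Union(ProductSet({5*sqrt(7), 4*E}, Interval(pi, 2*sqrt(11))), ProductSet(Range(0, 14, 1), Interval(3*sqrt(3), 2*sqrt(11))))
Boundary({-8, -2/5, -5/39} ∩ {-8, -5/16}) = {-8}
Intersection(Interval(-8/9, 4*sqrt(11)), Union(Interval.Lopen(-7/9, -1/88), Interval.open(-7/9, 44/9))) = Interval.open(-7/9, 44/9)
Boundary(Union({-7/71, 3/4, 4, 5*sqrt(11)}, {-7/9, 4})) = {-7/9, -7/71, 3/4, 4, 5*sqrt(11)}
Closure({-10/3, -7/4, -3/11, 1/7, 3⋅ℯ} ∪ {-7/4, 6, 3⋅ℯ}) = {-10/3, -7/4, -3/11, 1/7, 6, 3⋅ℯ}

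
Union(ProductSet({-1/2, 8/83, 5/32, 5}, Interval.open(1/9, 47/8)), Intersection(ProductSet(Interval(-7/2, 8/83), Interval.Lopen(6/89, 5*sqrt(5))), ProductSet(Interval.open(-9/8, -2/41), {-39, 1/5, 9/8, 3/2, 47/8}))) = Union(ProductSet({-1/2, 8/83, 5/32, 5}, Interval.open(1/9, 47/8)), ProductSet(Interval.open(-9/8, -2/41), {1/5, 9/8, 3/2, 47/8}))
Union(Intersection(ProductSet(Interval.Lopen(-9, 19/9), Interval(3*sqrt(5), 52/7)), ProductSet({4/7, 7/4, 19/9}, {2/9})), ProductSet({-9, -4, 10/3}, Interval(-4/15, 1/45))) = ProductSet({-9, -4, 10/3}, Interval(-4/15, 1/45))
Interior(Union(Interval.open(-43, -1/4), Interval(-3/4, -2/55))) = Interval.open(-43, -2/55)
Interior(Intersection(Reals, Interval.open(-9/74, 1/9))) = Interval.open(-9/74, 1/9)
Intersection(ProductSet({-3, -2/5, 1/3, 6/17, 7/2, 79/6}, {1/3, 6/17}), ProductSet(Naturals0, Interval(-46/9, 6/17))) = EmptySet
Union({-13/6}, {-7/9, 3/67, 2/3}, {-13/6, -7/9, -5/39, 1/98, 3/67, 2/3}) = {-13/6, -7/9, -5/39, 1/98, 3/67, 2/3}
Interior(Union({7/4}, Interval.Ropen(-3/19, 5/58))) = Interval.open(-3/19, 5/58)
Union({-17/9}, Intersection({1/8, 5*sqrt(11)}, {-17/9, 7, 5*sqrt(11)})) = {-17/9, 5*sqrt(11)}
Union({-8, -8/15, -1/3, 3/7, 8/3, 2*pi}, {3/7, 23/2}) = {-8, -8/15, -1/3, 3/7, 8/3, 23/2, 2*pi}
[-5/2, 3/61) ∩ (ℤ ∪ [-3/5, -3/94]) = {-2, -1, 0} ∪ [-3/5, -3/94]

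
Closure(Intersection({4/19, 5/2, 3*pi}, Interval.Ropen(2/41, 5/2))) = {4/19}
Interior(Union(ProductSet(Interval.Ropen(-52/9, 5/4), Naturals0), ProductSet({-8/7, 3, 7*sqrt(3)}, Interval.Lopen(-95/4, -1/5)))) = EmptySet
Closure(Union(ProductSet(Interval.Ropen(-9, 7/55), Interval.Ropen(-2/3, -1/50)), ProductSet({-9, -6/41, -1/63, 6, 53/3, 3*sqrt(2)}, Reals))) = Union(ProductSet({-9, 7/55}, Interval(-2/3, -1/50)), ProductSet({-9, -6/41, -1/63, 6, 53/3, 3*sqrt(2)}, Interval(-oo, oo)), ProductSet(Interval(-9, 7/55), {-2/3, -1/50}), ProductSet(Interval.Ropen(-9, 7/55), Interval.Ropen(-2/3, -1/50)))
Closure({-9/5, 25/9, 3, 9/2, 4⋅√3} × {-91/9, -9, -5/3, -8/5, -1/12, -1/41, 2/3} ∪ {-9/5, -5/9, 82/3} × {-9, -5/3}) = ({-9/5, -5/9, 82/3} × {-9, -5/3}) ∪ ({-9/5, 25/9, 3, 9/2, 4⋅√3} × {-91/9, -9, -5/3, -8/5, -1/12, -1/41, 2/3})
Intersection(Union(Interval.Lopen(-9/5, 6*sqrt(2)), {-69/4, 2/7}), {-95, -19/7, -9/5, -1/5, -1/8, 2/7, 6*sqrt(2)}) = {-1/5, -1/8, 2/7, 6*sqrt(2)}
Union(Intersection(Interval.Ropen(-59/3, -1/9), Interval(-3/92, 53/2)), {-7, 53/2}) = {-7, 53/2}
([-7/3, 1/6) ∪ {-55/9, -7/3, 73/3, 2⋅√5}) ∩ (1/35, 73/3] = (1/35, 1/6) ∪ {73/3, 2⋅√5}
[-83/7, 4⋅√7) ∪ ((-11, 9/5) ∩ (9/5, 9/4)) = [-83/7, 4⋅√7)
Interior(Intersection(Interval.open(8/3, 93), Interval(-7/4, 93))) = Interval.open(8/3, 93)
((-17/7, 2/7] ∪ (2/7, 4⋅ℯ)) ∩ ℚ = ℚ ∩ (-17/7, 4⋅ℯ)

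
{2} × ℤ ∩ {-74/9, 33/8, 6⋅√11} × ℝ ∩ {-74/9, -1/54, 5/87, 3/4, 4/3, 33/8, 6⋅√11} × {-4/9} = ∅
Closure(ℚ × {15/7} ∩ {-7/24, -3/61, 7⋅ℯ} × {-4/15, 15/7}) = {-7/24, -3/61} × {15/7}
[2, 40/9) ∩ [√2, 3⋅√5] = [2, 40/9)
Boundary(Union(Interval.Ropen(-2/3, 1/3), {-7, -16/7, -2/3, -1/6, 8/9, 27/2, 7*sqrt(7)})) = {-7, -16/7, -2/3, 1/3, 8/9, 27/2, 7*sqrt(7)}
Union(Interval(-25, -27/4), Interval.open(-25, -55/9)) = Interval.Ropen(-25, -55/9)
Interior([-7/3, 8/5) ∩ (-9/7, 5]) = (-9/7, 8/5)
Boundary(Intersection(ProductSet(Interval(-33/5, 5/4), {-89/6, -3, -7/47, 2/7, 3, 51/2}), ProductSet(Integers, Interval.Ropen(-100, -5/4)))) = ProductSet(Range(-6, 2, 1), {-89/6, -3})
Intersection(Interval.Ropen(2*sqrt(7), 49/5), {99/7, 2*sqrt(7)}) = {2*sqrt(7)}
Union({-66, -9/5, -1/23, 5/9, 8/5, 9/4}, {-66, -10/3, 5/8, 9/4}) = {-66, -10/3, -9/5, -1/23, 5/9, 5/8, 8/5, 9/4}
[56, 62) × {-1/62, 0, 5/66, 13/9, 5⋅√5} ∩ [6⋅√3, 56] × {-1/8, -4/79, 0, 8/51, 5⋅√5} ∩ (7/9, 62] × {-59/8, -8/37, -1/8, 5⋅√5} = {56} × {5⋅√5}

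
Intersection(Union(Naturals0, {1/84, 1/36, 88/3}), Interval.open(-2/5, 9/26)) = Union({1/84, 1/36}, Range(0, 1, 1))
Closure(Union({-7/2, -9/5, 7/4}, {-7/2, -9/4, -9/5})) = {-7/2, -9/4, -9/5, 7/4}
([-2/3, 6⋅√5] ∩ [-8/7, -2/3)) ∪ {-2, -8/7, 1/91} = {-2, -8/7, 1/91}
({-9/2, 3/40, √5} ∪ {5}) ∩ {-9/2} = {-9/2}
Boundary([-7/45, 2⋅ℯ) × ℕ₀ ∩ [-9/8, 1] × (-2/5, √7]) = [-7/45, 1] × {0, 1, 2}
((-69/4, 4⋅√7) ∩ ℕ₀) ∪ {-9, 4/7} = {-9, 4/7} ∪ {0, 1, …, 10}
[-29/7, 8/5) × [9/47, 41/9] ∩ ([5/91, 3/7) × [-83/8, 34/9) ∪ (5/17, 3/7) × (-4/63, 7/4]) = [5/91, 3/7) × [9/47, 34/9)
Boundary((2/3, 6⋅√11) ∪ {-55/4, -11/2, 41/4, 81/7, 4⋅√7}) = {-55/4, -11/2, 2/3, 6⋅√11}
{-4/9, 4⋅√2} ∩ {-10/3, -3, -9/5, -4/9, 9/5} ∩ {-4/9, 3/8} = {-4/9}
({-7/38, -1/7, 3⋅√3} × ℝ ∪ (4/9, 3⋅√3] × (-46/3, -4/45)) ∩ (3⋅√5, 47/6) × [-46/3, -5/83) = ∅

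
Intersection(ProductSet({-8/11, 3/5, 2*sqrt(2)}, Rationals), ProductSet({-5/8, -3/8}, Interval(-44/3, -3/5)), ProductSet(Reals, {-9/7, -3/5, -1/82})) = EmptySet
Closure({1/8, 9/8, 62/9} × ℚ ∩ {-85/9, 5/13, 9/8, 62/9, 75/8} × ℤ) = {9/8, 62/9} × ℤ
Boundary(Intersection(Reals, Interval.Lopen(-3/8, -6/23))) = {-3/8, -6/23}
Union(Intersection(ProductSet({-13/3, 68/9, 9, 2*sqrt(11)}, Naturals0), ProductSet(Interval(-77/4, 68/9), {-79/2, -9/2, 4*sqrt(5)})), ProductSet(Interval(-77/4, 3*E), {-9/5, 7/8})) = ProductSet(Interval(-77/4, 3*E), {-9/5, 7/8})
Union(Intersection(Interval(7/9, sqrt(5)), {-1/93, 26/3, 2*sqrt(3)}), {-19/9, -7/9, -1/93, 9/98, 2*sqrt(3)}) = {-19/9, -7/9, -1/93, 9/98, 2*sqrt(3)}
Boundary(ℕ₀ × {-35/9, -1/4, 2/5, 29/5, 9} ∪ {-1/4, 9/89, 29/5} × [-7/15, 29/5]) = (ℕ₀ × {-35/9, -1/4, 2/5, 29/5, 9}) ∪ ({-1/4, 9/89, 29/5} × [-7/15, 29/5])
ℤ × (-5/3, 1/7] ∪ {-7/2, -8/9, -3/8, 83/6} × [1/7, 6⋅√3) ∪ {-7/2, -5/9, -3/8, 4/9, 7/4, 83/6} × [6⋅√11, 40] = (ℤ × (-5/3, 1/7]) ∪ ({-7/2, -8/9, -3/8, 83/6} × [1/7, 6⋅√3)) ∪ ({-7/2, -5/9, -3/8, 4/9, 7/4, 83/6} × [6⋅√11, 40])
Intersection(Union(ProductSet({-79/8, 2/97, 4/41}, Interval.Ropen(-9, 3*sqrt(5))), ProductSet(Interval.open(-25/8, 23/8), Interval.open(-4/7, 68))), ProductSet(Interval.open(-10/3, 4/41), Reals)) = Union(ProductSet({2/97}, Interval.Ropen(-9, 3*sqrt(5))), ProductSet(Interval.open(-25/8, 4/41), Interval.open(-4/7, 68)))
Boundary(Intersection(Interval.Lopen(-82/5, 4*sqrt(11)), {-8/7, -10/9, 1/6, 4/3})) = {-8/7, -10/9, 1/6, 4/3}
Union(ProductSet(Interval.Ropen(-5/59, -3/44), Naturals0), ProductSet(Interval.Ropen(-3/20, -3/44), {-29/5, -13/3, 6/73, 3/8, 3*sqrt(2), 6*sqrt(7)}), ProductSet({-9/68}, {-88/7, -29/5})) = Union(ProductSet({-9/68}, {-88/7, -29/5}), ProductSet(Interval.Ropen(-3/20, -3/44), {-29/5, -13/3, 6/73, 3/8, 3*sqrt(2), 6*sqrt(7)}), ProductSet(Interval.Ropen(-5/59, -3/44), Naturals0))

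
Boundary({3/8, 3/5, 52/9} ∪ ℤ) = ℤ ∪ {3/8, 3/5, 52/9}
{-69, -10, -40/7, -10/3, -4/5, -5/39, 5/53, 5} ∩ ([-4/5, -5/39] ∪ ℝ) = {-69, -10, -40/7, -10/3, -4/5, -5/39, 5/53, 5}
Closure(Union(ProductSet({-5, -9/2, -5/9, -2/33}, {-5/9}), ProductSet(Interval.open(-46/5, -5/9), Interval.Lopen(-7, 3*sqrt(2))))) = Union(ProductSet({-46/5, -5/9}, Interval(-7, 3*sqrt(2))), ProductSet({-5, -9/2, -5/9, -2/33}, {-5/9}), ProductSet(Interval(-46/5, -5/9), {-7, 3*sqrt(2)}), ProductSet(Interval.open(-46/5, -5/9), Interval.Lopen(-7, 3*sqrt(2))))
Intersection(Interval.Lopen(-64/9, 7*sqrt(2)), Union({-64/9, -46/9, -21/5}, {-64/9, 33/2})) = {-46/9, -21/5}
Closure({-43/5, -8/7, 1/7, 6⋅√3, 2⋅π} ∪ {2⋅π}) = {-43/5, -8/7, 1/7, 6⋅√3, 2⋅π}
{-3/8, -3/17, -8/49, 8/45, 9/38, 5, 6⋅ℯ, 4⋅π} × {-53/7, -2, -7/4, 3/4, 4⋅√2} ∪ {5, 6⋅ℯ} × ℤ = ({5, 6⋅ℯ} × ℤ) ∪ ({-3/8, -3/17, -8/49, 8/45, 9/38, 5, 6⋅ℯ, 4⋅π} × {-53/7, -2, -7/4, 3/4, 4⋅√2})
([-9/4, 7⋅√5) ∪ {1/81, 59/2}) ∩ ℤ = {-2, -1, …, 15}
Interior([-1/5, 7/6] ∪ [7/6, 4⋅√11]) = (-1/5, 4⋅√11)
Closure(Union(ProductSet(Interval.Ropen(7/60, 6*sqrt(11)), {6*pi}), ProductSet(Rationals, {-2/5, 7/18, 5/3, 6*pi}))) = ProductSet(Reals, {-2/5, 7/18, 5/3, 6*pi})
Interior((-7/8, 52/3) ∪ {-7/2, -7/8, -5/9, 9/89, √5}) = (-7/8, 52/3)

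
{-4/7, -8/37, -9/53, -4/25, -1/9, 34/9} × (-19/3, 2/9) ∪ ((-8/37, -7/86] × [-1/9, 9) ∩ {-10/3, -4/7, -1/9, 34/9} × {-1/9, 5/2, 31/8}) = ({-1/9} × {-1/9, 5/2, 31/8}) ∪ ({-4/7, -8/37, -9/53, -4/25, -1/9, 34/9} × (-19/3, 2/9))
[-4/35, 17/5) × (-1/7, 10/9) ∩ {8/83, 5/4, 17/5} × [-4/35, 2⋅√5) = {8/83, 5/4} × [-4/35, 10/9)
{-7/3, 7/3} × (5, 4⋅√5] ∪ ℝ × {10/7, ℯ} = (ℝ × {10/7, ℯ}) ∪ ({-7/3, 7/3} × (5, 4⋅√5])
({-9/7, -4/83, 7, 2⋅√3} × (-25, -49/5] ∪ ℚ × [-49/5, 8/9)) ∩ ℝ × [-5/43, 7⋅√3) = ℚ × [-5/43, 8/9)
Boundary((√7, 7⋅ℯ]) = {√7, 7⋅ℯ}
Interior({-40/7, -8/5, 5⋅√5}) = ∅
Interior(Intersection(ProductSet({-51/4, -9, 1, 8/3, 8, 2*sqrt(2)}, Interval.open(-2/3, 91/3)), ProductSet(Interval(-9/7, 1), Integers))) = EmptySet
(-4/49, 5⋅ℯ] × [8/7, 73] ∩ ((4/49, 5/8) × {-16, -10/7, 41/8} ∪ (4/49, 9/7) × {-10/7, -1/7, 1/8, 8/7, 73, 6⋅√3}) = ((4/49, 5/8) × {41/8}) ∪ ((4/49, 9/7) × {8/7, 73, 6⋅√3})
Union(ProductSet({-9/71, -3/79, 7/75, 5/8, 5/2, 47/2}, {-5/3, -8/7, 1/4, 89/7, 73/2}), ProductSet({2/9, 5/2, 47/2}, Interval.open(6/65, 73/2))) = Union(ProductSet({2/9, 5/2, 47/2}, Interval.open(6/65, 73/2)), ProductSet({-9/71, -3/79, 7/75, 5/8, 5/2, 47/2}, {-5/3, -8/7, 1/4, 89/7, 73/2}))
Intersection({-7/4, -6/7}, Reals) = {-7/4, -6/7}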